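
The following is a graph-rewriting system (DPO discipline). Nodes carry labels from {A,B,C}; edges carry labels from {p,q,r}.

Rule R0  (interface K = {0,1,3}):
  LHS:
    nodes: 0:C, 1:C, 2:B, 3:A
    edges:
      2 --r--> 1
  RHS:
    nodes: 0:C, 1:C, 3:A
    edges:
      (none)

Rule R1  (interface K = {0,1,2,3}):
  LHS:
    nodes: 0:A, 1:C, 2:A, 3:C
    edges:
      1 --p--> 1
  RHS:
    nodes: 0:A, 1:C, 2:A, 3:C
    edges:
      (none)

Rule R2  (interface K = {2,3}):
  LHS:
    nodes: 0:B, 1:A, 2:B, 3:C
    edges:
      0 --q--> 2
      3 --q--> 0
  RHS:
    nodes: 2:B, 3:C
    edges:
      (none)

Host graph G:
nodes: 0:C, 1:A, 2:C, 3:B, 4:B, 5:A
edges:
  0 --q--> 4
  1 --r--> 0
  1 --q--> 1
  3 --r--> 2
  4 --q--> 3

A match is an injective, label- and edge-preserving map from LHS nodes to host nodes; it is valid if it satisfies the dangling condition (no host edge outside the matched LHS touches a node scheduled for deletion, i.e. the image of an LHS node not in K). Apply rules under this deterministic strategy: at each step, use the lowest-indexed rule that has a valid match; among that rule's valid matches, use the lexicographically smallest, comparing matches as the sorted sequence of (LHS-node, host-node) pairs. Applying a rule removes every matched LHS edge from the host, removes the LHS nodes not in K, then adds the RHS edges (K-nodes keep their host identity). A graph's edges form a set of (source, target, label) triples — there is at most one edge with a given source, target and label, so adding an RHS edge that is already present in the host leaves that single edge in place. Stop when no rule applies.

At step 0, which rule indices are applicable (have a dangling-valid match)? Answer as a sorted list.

R0: no valid match — 2 raw matches, all fail dangling condition
R1: no valid match — LHS pattern not found
R2: 1 valid match — {0↦4, 1↦5, 2↦3, 3↦0}

Answer: [R2]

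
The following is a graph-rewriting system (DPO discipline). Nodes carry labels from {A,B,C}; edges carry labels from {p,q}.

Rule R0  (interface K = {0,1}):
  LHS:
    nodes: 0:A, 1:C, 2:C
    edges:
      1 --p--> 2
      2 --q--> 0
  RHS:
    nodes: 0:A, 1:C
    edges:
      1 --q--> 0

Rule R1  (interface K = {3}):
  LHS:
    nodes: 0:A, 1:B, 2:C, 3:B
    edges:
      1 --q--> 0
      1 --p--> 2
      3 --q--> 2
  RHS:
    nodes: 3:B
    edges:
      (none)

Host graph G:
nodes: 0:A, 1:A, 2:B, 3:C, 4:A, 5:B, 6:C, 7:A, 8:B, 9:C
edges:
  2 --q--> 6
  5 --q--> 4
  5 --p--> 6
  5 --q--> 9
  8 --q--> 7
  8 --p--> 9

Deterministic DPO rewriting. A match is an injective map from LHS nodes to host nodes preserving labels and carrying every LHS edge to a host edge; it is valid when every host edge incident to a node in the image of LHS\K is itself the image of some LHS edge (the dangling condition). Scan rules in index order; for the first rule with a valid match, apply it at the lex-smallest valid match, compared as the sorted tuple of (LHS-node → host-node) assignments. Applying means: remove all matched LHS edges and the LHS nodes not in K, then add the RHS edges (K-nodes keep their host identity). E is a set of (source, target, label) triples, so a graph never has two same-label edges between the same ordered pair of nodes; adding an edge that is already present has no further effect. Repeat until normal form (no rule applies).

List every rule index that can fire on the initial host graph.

R0: no valid match — LHS pattern not found
R1: 1 valid match — {0↦7, 1↦8, 2↦9, 3↦5}

Answer: [R1]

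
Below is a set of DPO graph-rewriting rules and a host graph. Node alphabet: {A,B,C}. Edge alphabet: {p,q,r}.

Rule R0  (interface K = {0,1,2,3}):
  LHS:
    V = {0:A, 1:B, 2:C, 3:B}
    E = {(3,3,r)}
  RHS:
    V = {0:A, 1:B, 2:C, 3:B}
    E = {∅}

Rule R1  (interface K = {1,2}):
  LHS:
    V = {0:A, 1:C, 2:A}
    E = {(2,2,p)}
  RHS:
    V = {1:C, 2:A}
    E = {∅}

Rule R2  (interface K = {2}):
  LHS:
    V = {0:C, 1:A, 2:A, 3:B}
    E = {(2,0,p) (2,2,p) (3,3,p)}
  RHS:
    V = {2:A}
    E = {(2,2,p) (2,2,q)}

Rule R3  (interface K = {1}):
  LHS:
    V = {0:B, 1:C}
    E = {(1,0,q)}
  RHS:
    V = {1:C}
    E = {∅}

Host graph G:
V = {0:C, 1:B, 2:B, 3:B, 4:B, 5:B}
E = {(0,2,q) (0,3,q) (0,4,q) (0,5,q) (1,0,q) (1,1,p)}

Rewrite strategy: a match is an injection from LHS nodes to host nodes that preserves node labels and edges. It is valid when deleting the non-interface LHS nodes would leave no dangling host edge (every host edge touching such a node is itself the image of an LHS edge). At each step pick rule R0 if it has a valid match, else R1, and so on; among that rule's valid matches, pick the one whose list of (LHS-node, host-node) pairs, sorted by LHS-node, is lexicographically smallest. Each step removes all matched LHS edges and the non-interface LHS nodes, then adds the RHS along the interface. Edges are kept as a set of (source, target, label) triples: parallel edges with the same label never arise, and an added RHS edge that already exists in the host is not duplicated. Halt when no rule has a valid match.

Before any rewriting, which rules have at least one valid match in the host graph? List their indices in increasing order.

R0: no valid match — LHS pattern not found
R1: no valid match — LHS pattern not found
R2: no valid match — LHS pattern not found
R3: 4 valid matches — {0↦2, 1↦0}, {0↦3, 1↦0}, {0↦4, 1↦0} (+1 more)

Answer: [R3]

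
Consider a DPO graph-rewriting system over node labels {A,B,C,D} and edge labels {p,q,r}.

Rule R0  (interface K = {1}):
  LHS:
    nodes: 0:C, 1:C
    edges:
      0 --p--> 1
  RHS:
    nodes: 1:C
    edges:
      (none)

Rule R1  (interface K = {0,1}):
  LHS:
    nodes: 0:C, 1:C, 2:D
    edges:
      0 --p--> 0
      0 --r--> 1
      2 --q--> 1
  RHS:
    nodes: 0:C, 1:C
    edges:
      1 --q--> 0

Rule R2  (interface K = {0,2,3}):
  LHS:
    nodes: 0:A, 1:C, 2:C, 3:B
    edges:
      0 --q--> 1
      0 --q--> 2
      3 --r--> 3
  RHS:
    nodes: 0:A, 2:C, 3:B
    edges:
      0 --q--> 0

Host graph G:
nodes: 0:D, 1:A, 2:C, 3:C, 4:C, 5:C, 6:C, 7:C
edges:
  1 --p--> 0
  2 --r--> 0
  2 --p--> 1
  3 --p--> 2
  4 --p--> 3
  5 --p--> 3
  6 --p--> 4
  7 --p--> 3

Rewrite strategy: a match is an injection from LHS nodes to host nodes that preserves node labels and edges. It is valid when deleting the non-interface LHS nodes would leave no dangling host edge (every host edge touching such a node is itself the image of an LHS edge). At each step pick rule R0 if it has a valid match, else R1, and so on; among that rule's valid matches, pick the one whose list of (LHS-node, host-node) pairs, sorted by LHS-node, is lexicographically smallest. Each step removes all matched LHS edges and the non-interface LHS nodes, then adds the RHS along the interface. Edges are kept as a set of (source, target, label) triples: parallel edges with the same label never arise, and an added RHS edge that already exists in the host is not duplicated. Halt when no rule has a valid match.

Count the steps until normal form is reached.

[0] host  ⇒  8 nodes, 8 edges  {1-p->0 2-r->0 2-p->1 3-p->2 4-p->3 5-p->3 6-p->4 7-p->3}
[1] R0 @ {0↦5, 1↦3}  ⇒  7 nodes, 7 edges  {1-p->0 2-r->0 2-p->1 3-p->2 4-p->3 6-p->4 7-p->3}
[2] R0 @ {0↦6, 1↦4}  ⇒  6 nodes, 6 edges  {1-p->0 2-r->0 2-p->1 3-p->2 4-p->3 7-p->3}
[3] R0 @ {0↦4, 1↦3}  ⇒  5 nodes, 5 edges  {1-p->0 2-r->0 2-p->1 3-p->2 7-p->3}
[4] R0 @ {0↦7, 1↦3}  ⇒  4 nodes, 4 edges  {1-p->0 2-r->0 2-p->1 3-p->2}
[5] R0 @ {0↦3, 1↦2}  ⇒  3 nodes, 3 edges  {1-p->0 2-r->0 2-p->1}
normal form: no rule applies after step 5

Answer: 5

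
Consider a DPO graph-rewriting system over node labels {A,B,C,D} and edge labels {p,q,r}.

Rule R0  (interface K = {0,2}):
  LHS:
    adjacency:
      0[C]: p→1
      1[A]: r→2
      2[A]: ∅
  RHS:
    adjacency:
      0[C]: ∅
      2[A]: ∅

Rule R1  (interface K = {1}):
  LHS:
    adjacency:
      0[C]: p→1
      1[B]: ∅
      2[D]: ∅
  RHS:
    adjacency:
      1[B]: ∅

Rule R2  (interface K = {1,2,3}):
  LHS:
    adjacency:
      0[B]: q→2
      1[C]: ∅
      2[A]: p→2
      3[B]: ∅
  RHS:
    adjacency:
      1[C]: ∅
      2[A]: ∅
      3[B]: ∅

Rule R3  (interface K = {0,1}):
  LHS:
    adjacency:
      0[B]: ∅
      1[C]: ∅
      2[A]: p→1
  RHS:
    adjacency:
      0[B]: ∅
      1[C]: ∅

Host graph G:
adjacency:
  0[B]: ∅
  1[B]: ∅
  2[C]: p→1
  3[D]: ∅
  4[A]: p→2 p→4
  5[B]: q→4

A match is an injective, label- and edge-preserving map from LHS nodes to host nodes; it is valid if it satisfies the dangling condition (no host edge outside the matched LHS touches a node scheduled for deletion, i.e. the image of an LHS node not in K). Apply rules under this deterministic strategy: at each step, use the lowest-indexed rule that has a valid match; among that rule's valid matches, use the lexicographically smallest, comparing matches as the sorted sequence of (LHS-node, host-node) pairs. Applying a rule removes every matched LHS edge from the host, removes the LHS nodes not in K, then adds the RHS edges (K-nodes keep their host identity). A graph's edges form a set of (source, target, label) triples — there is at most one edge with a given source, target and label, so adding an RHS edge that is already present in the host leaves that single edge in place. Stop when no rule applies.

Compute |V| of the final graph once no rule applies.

Answer: 2

Derivation:
start.  V:6 E:4  edges: 2-p->1 4-p->2 4-p->4 5-q->4
1. fire R2 via {0↦5, 1↦2, 2↦4, 3↦0}  →  V:5 E:2  edges: 2-p->1 4-p->2
2. fire R3 via {0↦0, 1↦2, 2↦4}  →  V:4 E:1  edges: 2-p->1
3. fire R1 via {0↦2, 1↦1, 2↦3}  →  V:2 E:0  edges: ∅
final graph: no rule applies after step 3
NF nodes: {0:B, 1:B}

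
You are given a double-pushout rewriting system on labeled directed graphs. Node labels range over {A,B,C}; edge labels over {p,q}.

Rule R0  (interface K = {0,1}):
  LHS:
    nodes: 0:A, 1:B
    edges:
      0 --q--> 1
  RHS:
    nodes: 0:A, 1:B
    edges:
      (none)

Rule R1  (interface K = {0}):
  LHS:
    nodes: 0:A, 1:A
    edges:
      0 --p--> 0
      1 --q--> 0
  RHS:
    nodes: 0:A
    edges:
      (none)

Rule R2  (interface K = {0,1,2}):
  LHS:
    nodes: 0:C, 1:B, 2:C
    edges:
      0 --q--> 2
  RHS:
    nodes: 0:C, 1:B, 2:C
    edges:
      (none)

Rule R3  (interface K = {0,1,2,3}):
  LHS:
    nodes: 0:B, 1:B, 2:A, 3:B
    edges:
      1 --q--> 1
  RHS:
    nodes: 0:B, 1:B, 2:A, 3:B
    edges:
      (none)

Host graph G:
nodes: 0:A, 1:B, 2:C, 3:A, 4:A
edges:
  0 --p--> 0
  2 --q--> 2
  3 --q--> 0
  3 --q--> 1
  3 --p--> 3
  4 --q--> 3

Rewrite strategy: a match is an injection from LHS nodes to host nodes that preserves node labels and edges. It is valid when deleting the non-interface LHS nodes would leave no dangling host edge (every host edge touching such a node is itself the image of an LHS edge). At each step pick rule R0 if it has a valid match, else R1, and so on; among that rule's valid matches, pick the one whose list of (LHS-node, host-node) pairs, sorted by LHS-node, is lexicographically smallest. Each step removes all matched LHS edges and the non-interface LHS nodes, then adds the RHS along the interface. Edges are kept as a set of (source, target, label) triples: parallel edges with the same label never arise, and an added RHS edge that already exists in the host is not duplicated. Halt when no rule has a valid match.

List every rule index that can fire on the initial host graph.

R0: 1 valid match — {0↦3, 1↦1}
R1: 1 valid match — {0↦3, 1↦4}
R2: no valid match — LHS pattern not found
R3: no valid match — LHS pattern not found

Answer: [R0,R1]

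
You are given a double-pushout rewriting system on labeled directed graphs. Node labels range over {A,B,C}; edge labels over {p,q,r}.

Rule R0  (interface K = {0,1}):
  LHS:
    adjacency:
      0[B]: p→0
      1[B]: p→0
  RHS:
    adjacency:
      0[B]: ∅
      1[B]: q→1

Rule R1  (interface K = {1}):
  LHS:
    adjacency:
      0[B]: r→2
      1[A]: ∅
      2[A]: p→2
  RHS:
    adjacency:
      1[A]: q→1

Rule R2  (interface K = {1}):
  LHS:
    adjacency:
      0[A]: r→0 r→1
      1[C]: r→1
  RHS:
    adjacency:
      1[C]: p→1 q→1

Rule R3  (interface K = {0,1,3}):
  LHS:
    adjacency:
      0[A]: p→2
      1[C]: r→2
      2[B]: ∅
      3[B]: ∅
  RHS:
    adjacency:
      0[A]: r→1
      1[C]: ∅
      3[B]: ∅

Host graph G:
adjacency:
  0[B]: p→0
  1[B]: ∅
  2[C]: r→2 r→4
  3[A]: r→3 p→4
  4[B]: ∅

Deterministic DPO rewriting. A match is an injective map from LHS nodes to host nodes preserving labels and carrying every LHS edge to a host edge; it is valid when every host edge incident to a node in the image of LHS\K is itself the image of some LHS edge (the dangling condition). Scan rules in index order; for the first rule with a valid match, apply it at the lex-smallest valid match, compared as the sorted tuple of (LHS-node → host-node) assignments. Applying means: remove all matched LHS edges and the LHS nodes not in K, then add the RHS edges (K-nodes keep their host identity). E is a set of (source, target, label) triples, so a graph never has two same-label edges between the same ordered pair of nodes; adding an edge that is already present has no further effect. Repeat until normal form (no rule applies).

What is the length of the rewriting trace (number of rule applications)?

Answer: 2

Steps:
initial: |V|=5 |E|=5  E = 0-p->0 2-r->2 2-r->4 3-r->3 3-p->4
step 1: apply R3 at {0↦3, 1↦2, 2↦4, 3↦0}  → |V|=4 |E|=4  E = 0-p->0 2-r->2 3-r->2 3-r->3
step 2: apply R2 at {0↦3, 1↦2}  → |V|=3 |E|=3  E = 0-p->0 2-p->2 2-q->2
final graph: no rule applies after step 2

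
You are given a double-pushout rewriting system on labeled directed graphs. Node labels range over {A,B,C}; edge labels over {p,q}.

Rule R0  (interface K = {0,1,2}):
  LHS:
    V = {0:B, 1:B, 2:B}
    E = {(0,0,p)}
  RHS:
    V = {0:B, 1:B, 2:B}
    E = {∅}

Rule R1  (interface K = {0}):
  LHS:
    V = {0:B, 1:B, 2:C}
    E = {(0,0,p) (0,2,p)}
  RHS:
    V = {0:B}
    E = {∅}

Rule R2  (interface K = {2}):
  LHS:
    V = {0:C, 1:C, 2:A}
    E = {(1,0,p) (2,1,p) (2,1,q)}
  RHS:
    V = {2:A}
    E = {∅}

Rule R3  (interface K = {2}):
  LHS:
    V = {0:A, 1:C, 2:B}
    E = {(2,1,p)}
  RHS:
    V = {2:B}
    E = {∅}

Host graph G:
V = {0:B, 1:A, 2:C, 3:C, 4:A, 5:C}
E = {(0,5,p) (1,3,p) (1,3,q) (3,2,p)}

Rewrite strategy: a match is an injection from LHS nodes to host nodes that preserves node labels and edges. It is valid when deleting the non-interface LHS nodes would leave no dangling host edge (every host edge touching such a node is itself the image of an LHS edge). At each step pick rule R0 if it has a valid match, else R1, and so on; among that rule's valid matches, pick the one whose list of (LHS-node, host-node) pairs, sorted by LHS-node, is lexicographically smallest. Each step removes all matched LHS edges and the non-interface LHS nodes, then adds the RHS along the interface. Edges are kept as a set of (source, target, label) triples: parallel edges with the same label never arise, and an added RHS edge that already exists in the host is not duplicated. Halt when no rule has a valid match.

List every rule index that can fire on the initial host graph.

Answer: [R2,R3]

Derivation:
R0: no valid match — LHS pattern not found
R1: no valid match — LHS pattern not found
R2: 1 valid match — {0↦2, 1↦3, 2↦1}
R3: 1 valid match — {0↦4, 1↦5, 2↦0}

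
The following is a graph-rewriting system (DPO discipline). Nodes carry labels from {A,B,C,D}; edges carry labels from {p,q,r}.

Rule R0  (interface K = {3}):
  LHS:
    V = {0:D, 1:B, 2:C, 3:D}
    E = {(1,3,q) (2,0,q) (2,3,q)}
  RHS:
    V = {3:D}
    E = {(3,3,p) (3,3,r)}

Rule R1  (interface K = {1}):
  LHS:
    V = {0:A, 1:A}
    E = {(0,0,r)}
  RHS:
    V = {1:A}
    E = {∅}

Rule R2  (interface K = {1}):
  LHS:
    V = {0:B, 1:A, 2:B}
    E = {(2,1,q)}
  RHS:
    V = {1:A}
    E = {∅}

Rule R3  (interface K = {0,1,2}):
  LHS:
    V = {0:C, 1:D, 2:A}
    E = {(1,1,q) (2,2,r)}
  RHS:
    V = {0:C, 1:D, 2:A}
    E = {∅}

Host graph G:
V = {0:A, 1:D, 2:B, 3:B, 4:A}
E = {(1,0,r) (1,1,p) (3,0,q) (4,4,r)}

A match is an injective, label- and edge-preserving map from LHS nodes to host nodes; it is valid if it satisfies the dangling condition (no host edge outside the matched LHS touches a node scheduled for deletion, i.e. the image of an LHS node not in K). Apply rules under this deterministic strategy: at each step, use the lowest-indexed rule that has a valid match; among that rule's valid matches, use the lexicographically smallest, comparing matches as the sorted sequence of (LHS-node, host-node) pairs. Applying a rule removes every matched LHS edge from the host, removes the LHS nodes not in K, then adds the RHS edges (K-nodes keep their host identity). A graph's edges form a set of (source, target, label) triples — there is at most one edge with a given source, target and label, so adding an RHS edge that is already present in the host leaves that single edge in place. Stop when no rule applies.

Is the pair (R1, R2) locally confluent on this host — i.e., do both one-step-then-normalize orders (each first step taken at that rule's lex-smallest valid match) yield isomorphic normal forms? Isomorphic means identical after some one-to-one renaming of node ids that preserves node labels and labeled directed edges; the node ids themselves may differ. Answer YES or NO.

Answer: YES

Steps:
branch R1-first: apply at {0↦4, 1↦0} → |E|=3, then 1 more step(s) → NF |V|=2 |E|=2 V={0:A, 1:D} E=1-r->0 1-p->1
branch R2-first: apply at {0↦2, 1↦0, 2↦3} → |E|=3, then 1 more step(s) → NF |V|=2 |E|=2 V={0:A, 1:D} E=1-r->0 1-p->1
graphs isomorphic (equal up to label-preserving node renaming)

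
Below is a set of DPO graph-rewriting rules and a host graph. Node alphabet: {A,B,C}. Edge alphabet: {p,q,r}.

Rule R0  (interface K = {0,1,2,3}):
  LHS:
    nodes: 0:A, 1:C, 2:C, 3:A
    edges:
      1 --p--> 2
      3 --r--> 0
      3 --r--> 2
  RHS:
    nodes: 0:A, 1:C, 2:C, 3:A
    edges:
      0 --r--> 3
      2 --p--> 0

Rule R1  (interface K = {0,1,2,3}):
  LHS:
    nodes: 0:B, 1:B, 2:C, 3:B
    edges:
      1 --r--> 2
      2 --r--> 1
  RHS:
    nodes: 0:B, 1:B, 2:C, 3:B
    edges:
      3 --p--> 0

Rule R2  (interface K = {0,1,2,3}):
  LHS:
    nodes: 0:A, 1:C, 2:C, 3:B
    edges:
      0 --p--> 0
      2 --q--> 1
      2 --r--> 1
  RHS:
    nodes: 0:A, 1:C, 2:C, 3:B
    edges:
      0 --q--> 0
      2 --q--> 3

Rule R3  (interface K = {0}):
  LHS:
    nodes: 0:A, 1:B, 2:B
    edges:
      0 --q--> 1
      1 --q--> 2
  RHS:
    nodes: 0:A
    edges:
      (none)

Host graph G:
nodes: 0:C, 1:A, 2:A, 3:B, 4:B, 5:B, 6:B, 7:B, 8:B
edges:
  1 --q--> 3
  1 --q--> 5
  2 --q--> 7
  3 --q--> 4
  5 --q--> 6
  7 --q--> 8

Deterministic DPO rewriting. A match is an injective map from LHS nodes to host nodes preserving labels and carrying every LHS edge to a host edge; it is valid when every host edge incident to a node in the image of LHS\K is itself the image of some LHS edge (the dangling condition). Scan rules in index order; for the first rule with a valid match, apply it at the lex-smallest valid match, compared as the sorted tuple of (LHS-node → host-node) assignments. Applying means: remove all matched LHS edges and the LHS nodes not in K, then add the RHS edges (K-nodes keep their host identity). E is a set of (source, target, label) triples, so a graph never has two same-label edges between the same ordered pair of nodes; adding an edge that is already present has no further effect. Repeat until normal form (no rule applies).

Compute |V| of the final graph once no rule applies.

Answer: 3

Steps:
initial: |V|=9 |E|=6  E = 1-q->3 1-q->5 2-q->7 3-q->4 5-q->6 7-q->8
step 1: apply R3 at {0↦1, 1↦3, 2↦4}  → |V|=7 |E|=4  E = 1-q->5 2-q->7 5-q->6 7-q->8
step 2: apply R3 at {0↦1, 1↦5, 2↦6}  → |V|=5 |E|=2  E = 2-q->7 7-q->8
step 3: apply R3 at {0↦2, 1↦7, 2↦8}  → |V|=3 |E|=0  E = ∅
halt: no rule applies after step 3
NF nodes: {0:C, 1:A, 2:A}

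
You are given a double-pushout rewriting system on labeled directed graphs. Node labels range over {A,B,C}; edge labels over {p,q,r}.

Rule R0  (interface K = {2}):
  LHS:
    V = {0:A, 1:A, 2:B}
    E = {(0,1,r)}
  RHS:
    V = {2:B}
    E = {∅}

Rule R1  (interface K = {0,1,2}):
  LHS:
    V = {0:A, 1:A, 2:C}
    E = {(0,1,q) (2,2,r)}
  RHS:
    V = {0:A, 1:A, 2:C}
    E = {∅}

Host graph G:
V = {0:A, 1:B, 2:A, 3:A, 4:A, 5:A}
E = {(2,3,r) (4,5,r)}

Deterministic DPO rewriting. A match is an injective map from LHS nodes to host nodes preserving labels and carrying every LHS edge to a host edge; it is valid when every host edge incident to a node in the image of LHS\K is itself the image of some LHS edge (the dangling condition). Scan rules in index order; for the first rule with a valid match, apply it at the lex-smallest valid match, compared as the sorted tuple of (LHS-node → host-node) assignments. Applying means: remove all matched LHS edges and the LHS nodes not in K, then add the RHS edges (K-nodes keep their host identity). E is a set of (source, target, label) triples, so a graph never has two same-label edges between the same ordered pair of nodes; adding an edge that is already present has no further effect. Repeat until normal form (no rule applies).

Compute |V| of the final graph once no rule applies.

Answer: 2

Steps:
[0] host  ⇒  6 nodes, 2 edges  {2-r->3 4-r->5}
[1] R0 @ {0↦2, 1↦3, 2↦1}  ⇒  4 nodes, 1 edges  {4-r->5}
[2] R0 @ {0↦4, 1↦5, 2↦1}  ⇒  2 nodes, 0 edges  {∅}
final graph: no rule applies after step 2
NF nodes: {0:A, 1:B}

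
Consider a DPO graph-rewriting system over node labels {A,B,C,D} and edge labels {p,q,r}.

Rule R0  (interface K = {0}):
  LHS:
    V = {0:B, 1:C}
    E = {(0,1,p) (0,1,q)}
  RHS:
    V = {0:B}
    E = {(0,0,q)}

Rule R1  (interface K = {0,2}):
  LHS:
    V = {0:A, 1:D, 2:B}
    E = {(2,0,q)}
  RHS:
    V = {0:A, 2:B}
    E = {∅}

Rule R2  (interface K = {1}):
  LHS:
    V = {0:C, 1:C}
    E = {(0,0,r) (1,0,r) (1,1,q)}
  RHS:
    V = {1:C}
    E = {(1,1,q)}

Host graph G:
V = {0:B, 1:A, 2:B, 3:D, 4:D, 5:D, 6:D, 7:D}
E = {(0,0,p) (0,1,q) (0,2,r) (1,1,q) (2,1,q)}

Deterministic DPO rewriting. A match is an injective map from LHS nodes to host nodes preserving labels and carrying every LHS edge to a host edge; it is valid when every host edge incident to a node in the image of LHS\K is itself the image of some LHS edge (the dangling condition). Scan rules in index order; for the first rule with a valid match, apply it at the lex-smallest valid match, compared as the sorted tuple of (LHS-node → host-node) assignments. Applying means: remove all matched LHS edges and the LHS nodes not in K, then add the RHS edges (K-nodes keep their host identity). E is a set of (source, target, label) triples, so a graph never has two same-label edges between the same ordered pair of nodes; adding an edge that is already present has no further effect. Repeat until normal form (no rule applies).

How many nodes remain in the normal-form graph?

Answer: 6

Rewrite trace:
start.  V:8 E:5  edges: 0-p->0 0-q->1 0-r->2 1-q->1 2-q->1
1. fire R1 via {0↦1, 1↦3, 2↦0}  →  V:7 E:4  edges: 0-p->0 0-r->2 1-q->1 2-q->1
2. fire R1 via {0↦1, 1↦4, 2↦2}  →  V:6 E:3  edges: 0-p->0 0-r->2 1-q->1
halt: no rule applies after step 2
NF nodes: {0:B, 1:A, 2:B, 5:D, 6:D, 7:D}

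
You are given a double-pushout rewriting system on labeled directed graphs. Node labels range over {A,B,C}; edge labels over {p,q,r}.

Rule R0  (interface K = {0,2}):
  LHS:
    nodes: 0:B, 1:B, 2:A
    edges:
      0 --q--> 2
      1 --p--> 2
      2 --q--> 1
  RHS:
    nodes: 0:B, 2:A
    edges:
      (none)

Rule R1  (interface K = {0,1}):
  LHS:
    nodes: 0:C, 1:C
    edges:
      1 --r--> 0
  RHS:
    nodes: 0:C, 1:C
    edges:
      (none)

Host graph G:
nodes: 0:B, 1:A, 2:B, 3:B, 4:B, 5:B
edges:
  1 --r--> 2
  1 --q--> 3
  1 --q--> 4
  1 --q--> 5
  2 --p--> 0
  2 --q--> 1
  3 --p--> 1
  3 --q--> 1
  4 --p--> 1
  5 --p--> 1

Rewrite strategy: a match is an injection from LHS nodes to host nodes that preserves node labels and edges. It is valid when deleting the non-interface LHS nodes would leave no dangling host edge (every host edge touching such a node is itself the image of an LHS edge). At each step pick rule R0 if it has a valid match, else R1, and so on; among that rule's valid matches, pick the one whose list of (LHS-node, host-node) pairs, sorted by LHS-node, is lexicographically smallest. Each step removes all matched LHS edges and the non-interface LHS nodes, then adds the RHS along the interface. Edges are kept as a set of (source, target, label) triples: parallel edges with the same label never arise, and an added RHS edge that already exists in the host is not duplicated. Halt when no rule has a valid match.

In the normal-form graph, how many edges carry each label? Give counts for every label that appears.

Answer: p:2 q:1 r:1

Steps:
[0] host  ⇒  6 nodes, 10 edges  {1-r->2 1-q->3 1-q->4 1-q->5 2-p->0 2-q->1 3-p->1 3-q->1 4-p->1 5-p->1}
[1] R0 @ {0↦2, 1↦4, 2↦1}  ⇒  5 nodes, 7 edges  {1-r->2 1-q->3 1-q->5 2-p->0 3-p->1 3-q->1 5-p->1}
[2] R0 @ {0↦3, 1↦5, 2↦1}  ⇒  4 nodes, 4 edges  {1-r->2 1-q->3 2-p->0 3-p->1}
final graph: no rule applies after step 2
NF edges: [(1, 2, 'r'), (1, 3, 'q'), (2, 0, 'p'), (3, 1, 'p')]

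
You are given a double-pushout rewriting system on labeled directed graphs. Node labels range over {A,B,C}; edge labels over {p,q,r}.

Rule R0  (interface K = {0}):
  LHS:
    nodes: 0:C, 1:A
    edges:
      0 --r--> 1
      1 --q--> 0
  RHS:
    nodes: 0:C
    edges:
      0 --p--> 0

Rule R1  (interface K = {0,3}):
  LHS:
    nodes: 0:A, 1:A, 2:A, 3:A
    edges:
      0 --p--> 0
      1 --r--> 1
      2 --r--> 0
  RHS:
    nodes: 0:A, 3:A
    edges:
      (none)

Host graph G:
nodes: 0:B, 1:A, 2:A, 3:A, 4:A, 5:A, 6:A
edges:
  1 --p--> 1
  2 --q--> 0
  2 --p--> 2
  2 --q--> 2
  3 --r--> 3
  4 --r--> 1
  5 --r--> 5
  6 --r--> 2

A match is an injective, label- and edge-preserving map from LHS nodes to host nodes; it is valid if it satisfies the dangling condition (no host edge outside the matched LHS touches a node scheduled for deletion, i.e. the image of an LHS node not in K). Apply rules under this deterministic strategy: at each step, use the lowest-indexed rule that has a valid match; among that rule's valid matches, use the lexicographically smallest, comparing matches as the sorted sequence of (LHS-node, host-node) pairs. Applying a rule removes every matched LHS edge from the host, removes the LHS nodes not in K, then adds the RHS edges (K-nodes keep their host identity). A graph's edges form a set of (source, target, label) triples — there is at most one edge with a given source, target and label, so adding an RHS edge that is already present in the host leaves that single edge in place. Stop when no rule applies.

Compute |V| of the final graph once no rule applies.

Answer: 3

Rewrite trace:
[0] host  ⇒  7 nodes, 8 edges  {1-p->1 2-q->0 2-p->2 2-q->2 3-r->3 4-r->1 5-r->5 6-r->2}
[1] R1 @ {0↦1, 1↦3, 2↦4, 3↦2}  ⇒  5 nodes, 5 edges  {2-q->0 2-p->2 2-q->2 5-r->5 6-r->2}
[2] R1 @ {0↦2, 1↦5, 2↦6, 3↦1}  ⇒  3 nodes, 2 edges  {2-q->0 2-q->2}
normal form: no rule applies after step 2
NF nodes: {0:B, 1:A, 2:A}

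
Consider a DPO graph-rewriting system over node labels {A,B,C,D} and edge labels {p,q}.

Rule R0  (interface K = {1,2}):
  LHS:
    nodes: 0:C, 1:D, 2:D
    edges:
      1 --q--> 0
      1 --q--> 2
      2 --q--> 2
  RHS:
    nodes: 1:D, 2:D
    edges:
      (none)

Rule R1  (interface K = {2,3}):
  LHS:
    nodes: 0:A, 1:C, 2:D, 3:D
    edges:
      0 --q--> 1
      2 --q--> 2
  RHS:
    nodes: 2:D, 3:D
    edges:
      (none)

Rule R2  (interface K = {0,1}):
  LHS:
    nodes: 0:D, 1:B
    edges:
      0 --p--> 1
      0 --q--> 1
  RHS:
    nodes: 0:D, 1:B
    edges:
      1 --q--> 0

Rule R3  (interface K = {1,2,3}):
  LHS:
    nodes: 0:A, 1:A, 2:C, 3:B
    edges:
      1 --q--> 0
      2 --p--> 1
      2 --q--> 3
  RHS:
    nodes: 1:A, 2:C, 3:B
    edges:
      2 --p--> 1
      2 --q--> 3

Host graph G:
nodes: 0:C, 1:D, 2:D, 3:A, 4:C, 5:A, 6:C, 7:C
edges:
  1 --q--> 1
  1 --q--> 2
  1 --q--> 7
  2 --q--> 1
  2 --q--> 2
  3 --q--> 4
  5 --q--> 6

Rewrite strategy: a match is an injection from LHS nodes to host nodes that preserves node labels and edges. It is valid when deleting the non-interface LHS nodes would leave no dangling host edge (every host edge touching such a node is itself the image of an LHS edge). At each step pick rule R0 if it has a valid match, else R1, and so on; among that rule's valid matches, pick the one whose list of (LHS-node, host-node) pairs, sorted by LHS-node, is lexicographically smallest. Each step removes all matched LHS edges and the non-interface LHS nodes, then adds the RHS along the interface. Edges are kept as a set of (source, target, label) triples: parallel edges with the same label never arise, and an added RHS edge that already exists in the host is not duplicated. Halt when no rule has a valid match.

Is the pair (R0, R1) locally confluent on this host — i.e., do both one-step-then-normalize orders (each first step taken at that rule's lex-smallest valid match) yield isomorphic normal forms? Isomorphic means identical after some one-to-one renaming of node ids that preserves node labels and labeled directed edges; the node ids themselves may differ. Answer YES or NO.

Answer: YES

Derivation:
branch R0-first: apply at {0↦7, 1↦1, 2↦2} → |E|=4, then 1 more step(s) → NF |V|=5 |E|=2 V={0:C, 1:D, 2:D, 5:A, 6:C} E=2-q->1 5-q->6
branch R1-first: apply at {0↦3, 1↦4, 2↦1, 3↦2} → |E|=5, then 1 more step(s) → NF |V|=5 |E|=2 V={0:C, 1:D, 2:D, 5:A, 6:C} E=2-q->1 5-q->6
graphs isomorphic (equal up to label-preserving node renaming)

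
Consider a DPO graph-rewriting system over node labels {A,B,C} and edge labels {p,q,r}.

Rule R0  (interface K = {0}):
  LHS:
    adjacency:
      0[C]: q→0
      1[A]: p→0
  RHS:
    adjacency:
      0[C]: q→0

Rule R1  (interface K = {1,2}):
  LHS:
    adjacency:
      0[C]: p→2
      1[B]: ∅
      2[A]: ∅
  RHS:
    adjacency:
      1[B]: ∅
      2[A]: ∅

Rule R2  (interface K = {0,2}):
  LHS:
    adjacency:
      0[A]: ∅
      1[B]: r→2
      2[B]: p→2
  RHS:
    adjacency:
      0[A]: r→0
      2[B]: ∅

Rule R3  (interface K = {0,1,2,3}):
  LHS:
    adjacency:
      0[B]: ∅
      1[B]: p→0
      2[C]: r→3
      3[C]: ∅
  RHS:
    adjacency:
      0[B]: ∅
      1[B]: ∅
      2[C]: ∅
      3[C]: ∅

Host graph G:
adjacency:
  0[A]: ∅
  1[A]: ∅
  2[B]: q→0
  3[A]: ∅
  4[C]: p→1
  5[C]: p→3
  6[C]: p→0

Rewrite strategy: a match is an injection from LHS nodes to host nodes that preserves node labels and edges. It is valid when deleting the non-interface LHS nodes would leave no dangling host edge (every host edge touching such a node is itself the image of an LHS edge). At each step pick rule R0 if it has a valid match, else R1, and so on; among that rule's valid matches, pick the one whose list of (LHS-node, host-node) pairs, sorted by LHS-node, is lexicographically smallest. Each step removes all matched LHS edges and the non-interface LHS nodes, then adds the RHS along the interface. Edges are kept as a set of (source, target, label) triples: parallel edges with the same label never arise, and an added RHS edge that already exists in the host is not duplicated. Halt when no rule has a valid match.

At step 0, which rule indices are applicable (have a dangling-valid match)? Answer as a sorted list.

R0: no valid match — LHS pattern not found
R1: 3 valid matches — {0↦4, 1↦2, 2↦1}, {0↦5, 1↦2, 2↦3}, {0↦6, 1↦2, 2↦0}
R2: no valid match — LHS pattern not found
R3: no valid match — LHS pattern not found

Answer: [R1]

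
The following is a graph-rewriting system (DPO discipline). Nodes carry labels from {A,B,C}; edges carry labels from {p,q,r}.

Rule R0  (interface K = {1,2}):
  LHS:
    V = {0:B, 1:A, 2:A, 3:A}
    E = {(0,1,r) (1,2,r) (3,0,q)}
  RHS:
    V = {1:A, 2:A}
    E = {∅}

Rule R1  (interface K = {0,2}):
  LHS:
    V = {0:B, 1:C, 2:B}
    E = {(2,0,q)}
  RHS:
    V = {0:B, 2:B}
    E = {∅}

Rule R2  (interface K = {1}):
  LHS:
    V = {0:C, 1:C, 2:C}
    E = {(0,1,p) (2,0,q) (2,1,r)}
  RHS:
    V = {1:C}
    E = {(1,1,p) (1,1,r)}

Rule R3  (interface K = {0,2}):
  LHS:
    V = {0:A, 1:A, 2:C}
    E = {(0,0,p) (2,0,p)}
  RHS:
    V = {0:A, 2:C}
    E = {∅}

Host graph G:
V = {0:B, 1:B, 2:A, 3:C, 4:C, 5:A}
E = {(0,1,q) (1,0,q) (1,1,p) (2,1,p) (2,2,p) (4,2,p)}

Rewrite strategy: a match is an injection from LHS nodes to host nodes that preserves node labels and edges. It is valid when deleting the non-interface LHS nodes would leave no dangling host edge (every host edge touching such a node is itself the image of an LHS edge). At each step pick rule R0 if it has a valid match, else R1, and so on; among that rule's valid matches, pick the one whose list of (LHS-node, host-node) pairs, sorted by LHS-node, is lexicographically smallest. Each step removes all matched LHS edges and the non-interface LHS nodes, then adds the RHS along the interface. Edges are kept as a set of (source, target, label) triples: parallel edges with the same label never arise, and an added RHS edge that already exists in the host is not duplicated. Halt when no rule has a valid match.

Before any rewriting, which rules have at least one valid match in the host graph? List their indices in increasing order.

R0: no valid match — LHS pattern not found
R1: 2 valid matches — {0↦0, 1↦3, 2↦1}, {0↦1, 1↦3, 2↦0}
R2: no valid match — LHS pattern not found
R3: 1 valid match — {0↦2, 1↦5, 2↦4}

Answer: [R1,R3]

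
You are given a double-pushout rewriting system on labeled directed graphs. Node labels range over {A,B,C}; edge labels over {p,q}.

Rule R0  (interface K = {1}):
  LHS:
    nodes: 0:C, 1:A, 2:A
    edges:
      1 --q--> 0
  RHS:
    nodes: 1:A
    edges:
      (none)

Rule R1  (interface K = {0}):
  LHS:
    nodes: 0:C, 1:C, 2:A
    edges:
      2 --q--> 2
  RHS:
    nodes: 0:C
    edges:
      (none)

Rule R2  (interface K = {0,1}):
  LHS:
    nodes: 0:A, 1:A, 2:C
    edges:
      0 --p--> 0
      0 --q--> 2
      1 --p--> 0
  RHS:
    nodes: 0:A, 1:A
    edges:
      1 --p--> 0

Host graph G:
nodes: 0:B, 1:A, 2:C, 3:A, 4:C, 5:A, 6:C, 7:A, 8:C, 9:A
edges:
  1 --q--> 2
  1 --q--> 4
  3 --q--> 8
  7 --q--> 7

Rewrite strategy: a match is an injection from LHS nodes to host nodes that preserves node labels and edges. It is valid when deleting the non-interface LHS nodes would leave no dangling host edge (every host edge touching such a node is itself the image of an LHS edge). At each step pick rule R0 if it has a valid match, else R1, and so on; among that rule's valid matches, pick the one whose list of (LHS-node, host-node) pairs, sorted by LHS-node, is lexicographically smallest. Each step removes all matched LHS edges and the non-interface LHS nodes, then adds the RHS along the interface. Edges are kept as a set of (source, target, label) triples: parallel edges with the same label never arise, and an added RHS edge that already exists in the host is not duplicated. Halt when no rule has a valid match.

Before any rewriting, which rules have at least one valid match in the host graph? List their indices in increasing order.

Answer: [R0,R1]

Derivation:
R0: 6 valid matches — {0↦2, 1↦1, 2↦5}, {0↦2, 1↦1, 2↦9}, {0↦4, 1↦1, 2↦5} (+3 more)
R1: 3 valid matches — {0↦2, 1↦6, 2↦7}, {0↦4, 1↦6, 2↦7}, {0↦8, 1↦6, 2↦7}
R2: no valid match — LHS pattern not found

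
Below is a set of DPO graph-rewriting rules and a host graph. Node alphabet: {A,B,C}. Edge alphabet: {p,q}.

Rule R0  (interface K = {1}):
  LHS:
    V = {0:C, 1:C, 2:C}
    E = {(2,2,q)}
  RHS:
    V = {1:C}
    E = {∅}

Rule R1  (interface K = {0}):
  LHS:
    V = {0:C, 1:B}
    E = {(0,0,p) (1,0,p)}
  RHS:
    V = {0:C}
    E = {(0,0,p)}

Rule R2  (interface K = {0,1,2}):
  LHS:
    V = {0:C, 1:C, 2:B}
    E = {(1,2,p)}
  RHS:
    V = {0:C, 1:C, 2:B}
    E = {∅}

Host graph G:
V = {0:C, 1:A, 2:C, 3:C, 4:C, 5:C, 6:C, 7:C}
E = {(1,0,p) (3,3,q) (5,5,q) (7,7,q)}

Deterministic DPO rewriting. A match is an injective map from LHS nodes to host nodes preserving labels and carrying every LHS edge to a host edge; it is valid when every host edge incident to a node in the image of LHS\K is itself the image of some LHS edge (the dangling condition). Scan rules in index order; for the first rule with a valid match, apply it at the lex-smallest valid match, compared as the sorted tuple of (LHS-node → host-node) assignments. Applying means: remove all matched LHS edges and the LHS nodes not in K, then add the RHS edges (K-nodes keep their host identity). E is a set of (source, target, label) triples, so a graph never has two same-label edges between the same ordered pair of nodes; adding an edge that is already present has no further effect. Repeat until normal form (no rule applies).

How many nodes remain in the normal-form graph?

[0] host  ⇒  8 nodes, 4 edges  {1-p->0 3-q->3 5-q->5 7-q->7}
[1] R0 @ {0↦2, 1↦0, 2↦3}  ⇒  6 nodes, 3 edges  {1-p->0 5-q->5 7-q->7}
[2] R0 @ {0↦4, 1↦0, 2↦5}  ⇒  4 nodes, 2 edges  {1-p->0 7-q->7}
[3] R0 @ {0↦6, 1↦0, 2↦7}  ⇒  2 nodes, 1 edges  {1-p->0}
halt: no rule applies after step 3
NF nodes: {0:C, 1:A}

Answer: 2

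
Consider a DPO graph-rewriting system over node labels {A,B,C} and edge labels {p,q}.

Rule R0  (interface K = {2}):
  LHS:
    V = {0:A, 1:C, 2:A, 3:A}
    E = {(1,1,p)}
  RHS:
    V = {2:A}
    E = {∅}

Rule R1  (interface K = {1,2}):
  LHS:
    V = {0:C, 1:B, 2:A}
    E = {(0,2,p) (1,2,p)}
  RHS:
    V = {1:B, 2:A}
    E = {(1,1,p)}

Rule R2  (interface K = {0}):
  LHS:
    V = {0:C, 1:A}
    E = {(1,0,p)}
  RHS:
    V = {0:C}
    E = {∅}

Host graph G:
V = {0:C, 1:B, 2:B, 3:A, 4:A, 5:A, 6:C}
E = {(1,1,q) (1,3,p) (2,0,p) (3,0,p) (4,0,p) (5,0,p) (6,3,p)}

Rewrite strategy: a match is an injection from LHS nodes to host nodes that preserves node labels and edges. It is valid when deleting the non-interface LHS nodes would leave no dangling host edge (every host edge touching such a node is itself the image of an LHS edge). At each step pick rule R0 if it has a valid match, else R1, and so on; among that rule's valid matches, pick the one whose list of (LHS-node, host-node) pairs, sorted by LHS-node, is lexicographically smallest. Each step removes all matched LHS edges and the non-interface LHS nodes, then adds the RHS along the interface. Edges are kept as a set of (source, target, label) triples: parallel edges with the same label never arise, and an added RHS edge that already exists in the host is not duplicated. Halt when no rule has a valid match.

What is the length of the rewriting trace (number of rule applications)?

Answer: 4

Rewrite trace:
initial: |V|=7 |E|=7  E = 1-q->1 1-p->3 2-p->0 3-p->0 4-p->0 5-p->0 6-p->3
step 1: apply R1 at {0↦6, 1↦1, 2↦3}  → |V|=6 |E|=6  E = 1-p->1 1-q->1 2-p->0 3-p->0 4-p->0 5-p->0
step 2: apply R2 at {0↦0, 1↦3}  → |V|=5 |E|=5  E = 1-p->1 1-q->1 2-p->0 4-p->0 5-p->0
step 3: apply R2 at {0↦0, 1↦4}  → |V|=4 |E|=4  E = 1-p->1 1-q->1 2-p->0 5-p->0
step 4: apply R2 at {0↦0, 1↦5}  → |V|=3 |E|=3  E = 1-p->1 1-q->1 2-p->0
halt: no rule applies after step 4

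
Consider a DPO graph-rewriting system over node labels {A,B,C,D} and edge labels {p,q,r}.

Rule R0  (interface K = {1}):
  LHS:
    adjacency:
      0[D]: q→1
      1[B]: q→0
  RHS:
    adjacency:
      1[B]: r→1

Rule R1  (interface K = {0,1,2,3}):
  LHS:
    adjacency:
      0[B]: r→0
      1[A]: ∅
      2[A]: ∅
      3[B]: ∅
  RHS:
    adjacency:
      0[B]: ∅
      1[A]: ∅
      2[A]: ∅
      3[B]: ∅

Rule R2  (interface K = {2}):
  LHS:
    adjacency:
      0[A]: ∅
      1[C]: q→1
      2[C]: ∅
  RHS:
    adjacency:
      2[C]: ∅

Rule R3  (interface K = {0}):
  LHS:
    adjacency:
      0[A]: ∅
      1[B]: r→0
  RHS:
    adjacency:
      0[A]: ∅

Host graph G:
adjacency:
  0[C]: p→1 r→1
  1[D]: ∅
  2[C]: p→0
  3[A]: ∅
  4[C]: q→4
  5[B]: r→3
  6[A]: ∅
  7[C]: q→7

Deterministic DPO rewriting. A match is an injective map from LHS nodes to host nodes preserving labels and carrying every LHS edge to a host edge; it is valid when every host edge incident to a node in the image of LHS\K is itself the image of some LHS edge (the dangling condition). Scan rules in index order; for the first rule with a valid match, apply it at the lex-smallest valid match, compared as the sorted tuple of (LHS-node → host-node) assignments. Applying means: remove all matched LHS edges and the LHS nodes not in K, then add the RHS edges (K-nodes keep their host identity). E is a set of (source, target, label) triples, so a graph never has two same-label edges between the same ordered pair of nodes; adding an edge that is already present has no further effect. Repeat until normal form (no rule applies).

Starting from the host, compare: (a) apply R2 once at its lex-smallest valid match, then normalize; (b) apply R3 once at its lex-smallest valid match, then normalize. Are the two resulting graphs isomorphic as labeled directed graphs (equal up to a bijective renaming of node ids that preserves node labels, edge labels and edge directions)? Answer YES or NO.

Answer: YES

Steps:
branch R2-first: apply at {0↦6, 1↦4, 2↦0} → |E|=5, then 2 more step(s) → NF |V|=3 |E|=3 V={0:C, 1:D, 2:C} E=0-p->1 0-r->1 2-p->0
branch R3-first: apply at {0↦3, 1↦5} → |E|=5, then 2 more step(s) → NF |V|=3 |E|=3 V={0:C, 1:D, 2:C} E=0-p->1 0-r->1 2-p->0
graphs isomorphic (equal up to label-preserving node renaming)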